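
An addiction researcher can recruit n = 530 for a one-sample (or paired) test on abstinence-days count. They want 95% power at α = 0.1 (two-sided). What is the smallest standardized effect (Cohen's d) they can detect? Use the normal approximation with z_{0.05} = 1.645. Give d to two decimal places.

For a single sample (or paired design) of n = 530: d_min = (z_{α/2} + z_β)/√n.
z-sum = 1.645 + 1.645 = 3.290.
d_min = 3.290 / √530 = 3.290 / 23.022 = 0.143.

d_min ≈ 0.14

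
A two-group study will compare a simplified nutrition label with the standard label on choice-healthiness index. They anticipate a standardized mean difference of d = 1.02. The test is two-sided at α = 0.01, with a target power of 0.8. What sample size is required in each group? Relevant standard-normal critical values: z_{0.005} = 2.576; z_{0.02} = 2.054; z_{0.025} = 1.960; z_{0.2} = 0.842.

For two independent groups with equal n: n = 2·((z_{α/2} + z_β) / d)².
z_{α/2} + z_β = 2.576 + 0.842 = 3.418.
n = 2 × (3.418 / 1.02)² = 2 × 3.351² = 2 × 11.23 = 22.5.
Round up to the next whole participant.

n = 23 per group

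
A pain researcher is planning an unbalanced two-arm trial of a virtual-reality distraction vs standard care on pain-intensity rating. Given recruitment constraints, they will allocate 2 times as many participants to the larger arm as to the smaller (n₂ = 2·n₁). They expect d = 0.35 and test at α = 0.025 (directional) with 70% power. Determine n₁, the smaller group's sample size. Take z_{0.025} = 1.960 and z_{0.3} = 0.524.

With allocation ratio k = n₂/n₁ = 2, Var(x̄₁−x̄₂) = σ²(1/n₁ + 1/(k·n₁)) = σ²·(k+1)/(k·n₁).
So n₁ = (1 + 1/k)·((z_{α} + z_β)/d)² = 1.500 × (2.484/0.35)².
n₁ = 1.500 × 50.37 = 75.6.
Round up: n₁ = 76, giving n₂ = 2 × 76 = 152.

n₁ = 76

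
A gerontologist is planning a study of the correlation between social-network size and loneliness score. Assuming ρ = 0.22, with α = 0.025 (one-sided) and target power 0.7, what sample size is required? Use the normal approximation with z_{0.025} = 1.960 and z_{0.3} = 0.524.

Fisher's z: C = ½·ln((1+r)/(1−r)) = ½·ln(1.5641) = 0.2237.
n = ((z_{α} + z_β)/C)² + 3.
(1.960 + 0.524) / 0.2237 = 2.484 / 0.2237 = 11.104.
n = 11.104² + 3 = 123.30 + 3 = 126.3.
Round up.

n = 127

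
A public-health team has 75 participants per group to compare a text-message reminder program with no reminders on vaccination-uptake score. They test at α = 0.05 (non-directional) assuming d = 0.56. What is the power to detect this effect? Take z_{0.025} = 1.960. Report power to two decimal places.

power ≈ 0.93

For two equal groups, power = Φ(d·√(n/2) − z_{α/2}).
d·√(n/2) = 0.56 × √(75/2) = 0.56 × 6.124 = 3.429.
z_β = 3.429 − 1.960 = 1.469.
Power = Φ(1.469) = 0.929.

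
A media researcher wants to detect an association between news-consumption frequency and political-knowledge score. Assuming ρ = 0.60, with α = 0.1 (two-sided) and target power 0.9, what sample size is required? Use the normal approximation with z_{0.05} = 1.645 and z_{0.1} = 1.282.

Fisher's z: C = ½·ln((1+r)/(1−r)) = ½·ln(4.0000) = 0.6931.
n = ((z_{α/2} + z_β)/C)² + 3.
(1.645 + 1.282) / 0.6931 = 2.927 / 0.6931 = 4.223.
n = 4.223² + 3 = 17.83 + 3 = 20.8.
Round up.

n = 21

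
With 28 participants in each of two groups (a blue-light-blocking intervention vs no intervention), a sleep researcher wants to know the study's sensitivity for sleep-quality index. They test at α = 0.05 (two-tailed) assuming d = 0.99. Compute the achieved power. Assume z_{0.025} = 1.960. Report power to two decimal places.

power ≈ 0.96

For two equal groups, power = Φ(d·√(n/2) − z_{α/2}).
d·√(n/2) = 0.99 × √(28/2) = 0.99 × 3.742 = 3.704.
z_β = 3.704 − 1.960 = 1.744.
Power = Φ(1.744) = 0.959.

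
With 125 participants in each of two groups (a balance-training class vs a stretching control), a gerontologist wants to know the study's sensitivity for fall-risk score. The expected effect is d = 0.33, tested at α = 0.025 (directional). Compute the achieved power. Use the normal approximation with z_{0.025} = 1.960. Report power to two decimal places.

For two equal groups, power = Φ(d·√(n/2) − z_{α}).
d·√(n/2) = 0.33 × √(125/2) = 0.33 × 7.906 = 2.609.
z_β = 2.609 − 1.960 = 0.649.
Power = Φ(0.649) = 0.742.

power ≈ 0.74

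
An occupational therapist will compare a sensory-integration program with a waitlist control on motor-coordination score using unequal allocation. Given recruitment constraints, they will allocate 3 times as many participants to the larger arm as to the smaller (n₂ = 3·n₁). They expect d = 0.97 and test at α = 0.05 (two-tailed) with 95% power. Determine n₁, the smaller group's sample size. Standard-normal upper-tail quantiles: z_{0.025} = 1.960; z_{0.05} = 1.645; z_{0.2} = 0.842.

n₁ = 19

With allocation ratio k = n₂/n₁ = 3, Var(x̄₁−x̄₂) = σ²(1/n₁ + 1/(k·n₁)) = σ²·(k+1)/(k·n₁).
So n₁ = (1 + 1/k)·((z_{α/2} + z_β)/d)² = 1.333 × (3.605/0.97)².
n₁ = 1.333 × 13.81 = 18.4.
Round up: n₁ = 19, giving n₂ = 3 × 19 = 57.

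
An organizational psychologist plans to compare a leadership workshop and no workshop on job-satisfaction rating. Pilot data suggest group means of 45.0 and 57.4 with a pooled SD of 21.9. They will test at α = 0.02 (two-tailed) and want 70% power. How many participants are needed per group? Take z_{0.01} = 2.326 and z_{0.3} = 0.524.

n = 51 per group

Cohen's d = |M₁ − M₂| / SD_pooled = |45.0 − 57.4| / 21.9 = 12.4 / 21.9 = 0.566.
For two independent groups with equal n: n = 2·((z_{α/2} + z_β) / d)².
z_{α/2} + z_β = 2.326 + 0.524 = 2.850.
n = 2 × (2.850 / 0.566)² = 2 × 5.035² = 2 × 25.35 = 50.7.
Round up to the next whole participant.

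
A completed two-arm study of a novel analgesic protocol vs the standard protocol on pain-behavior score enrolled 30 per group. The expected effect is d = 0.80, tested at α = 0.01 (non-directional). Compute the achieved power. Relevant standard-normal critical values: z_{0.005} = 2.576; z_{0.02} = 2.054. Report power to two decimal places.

power ≈ 0.70

For two equal groups, power = Φ(d·√(n/2) − z_{α/2}).
d·√(n/2) = 0.80 × √(30/2) = 0.80 × 3.873 = 3.098.
z_β = 3.098 − 2.576 = 0.522.
Power = Φ(0.522) = 0.699.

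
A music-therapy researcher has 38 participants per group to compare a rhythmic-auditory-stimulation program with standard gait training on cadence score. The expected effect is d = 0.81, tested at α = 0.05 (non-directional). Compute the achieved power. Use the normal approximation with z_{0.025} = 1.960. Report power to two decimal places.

For two equal groups, power = Φ(d·√(n/2) − z_{α/2}).
d·√(n/2) = 0.81 × √(38/2) = 0.81 × 4.359 = 3.531.
z_β = 3.531 − 1.960 = 1.571.
Power = Φ(1.571) = 0.942.

power ≈ 0.94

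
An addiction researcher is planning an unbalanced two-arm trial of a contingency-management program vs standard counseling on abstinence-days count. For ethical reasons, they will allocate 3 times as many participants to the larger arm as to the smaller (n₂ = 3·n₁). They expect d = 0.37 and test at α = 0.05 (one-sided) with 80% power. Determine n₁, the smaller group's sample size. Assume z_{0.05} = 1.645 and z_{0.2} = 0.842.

With allocation ratio k = n₂/n₁ = 3, Var(x̄₁−x̄₂) = σ²(1/n₁ + 1/(k·n₁)) = σ²·(k+1)/(k·n₁).
So n₁ = (1 + 1/k)·((z_{α} + z_β)/d)² = 1.333 × (2.487/0.37)².
n₁ = 1.333 × 45.18 = 60.2.
Round up: n₁ = 61, giving n₂ = 3 × 61 = 183.

n₁ = 61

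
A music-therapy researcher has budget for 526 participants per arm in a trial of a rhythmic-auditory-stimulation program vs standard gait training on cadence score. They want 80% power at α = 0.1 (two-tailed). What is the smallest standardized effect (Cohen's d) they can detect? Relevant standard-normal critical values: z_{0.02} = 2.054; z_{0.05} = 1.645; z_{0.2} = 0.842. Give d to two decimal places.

d_min ≈ 0.15

For two independent groups of n = 526 each: d_min = (z_{α/2} + z_β)·√(2/n).
z-sum = 1.645 + 0.842 = 2.487.
d_min = 2.487 × √(2/526) = 2.487 × 0.0617 = 0.153.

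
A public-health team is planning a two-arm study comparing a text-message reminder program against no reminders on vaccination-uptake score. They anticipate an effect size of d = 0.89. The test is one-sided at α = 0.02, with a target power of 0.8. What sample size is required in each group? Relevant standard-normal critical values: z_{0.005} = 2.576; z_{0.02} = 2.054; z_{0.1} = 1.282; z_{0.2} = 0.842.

n = 22 per group

For two independent groups with equal n: n = 2·((z_{α} + z_β) / d)².
z_{α} + z_β = 2.054 + 0.842 = 2.896.
n = 2 × (2.896 / 0.89)² = 2 × 3.254² = 2 × 10.59 = 21.2.
Round up to the next whole participant.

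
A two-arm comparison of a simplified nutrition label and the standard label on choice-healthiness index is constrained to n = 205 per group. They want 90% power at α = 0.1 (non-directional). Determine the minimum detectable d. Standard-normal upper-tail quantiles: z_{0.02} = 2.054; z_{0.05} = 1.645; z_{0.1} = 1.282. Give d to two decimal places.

For two independent groups of n = 205 each: d_min = (z_{α/2} + z_β)·√(2/n).
z-sum = 1.645 + 1.282 = 2.927.
d_min = 2.927 × √(2/205) = 2.927 × 0.0988 = 0.289.

d_min ≈ 0.29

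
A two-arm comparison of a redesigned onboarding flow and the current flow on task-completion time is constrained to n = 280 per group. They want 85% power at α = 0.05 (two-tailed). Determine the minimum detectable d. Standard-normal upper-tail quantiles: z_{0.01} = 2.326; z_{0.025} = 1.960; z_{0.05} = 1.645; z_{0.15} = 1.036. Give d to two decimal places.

For two independent groups of n = 280 each: d_min = (z_{α/2} + z_β)·√(2/n).
z-sum = 1.960 + 1.036 = 2.996.
d_min = 2.996 × √(2/280) = 2.996 × 0.0845 = 0.253.

d_min ≈ 0.25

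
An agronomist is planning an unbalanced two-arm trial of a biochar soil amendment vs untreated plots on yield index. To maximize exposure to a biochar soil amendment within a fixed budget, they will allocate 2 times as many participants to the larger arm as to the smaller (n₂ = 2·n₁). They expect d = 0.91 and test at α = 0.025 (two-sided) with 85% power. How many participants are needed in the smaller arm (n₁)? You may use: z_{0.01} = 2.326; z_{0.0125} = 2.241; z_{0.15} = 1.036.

With allocation ratio k = n₂/n₁ = 2, Var(x̄₁−x̄₂) = σ²(1/n₁ + 1/(k·n₁)) = σ²·(k+1)/(k·n₁).
So n₁ = (1 + 1/k)·((z_{α/2} + z_β)/d)² = 1.500 × (3.277/0.91)².
n₁ = 1.500 × 12.97 = 19.5.
Round up: n₁ = 20, giving n₂ = 2 × 20 = 40.

n₁ = 20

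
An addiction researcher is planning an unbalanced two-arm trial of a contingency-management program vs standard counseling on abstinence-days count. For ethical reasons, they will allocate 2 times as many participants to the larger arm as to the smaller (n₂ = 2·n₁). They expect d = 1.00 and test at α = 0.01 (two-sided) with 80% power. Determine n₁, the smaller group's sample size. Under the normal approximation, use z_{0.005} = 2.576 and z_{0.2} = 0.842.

n₁ = 18

With allocation ratio k = n₂/n₁ = 2, Var(x̄₁−x̄₂) = σ²(1/n₁ + 1/(k·n₁)) = σ²·(k+1)/(k·n₁).
So n₁ = (1 + 1/k)·((z_{α/2} + z_β)/d)² = 1.500 × (3.418/1.00)².
n₁ = 1.500 × 11.68 = 17.5.
Round up: n₁ = 18, giving n₂ = 2 × 18 = 36.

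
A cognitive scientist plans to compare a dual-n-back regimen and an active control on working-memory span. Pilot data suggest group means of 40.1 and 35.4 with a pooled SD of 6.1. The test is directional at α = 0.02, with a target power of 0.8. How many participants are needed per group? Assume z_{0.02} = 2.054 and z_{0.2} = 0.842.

n = 29 per group

Cohen's d = |M₁ − M₂| / SD_pooled = |40.1 − 35.4| / 6.1 = 4.7 / 6.1 = 0.770.
For two independent groups with equal n: n = 2·((z_{α} + z_β) / d)².
z_{α} + z_β = 2.054 + 0.842 = 2.896.
n = 2 × (2.896 / 0.770)² = 2 × 3.761² = 2 × 14.15 = 28.3.
Round up to the next whole participant.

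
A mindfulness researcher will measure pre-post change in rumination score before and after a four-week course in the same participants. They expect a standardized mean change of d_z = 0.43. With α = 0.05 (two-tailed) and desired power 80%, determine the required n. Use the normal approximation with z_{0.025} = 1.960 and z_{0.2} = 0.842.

n = 43 pairs

For a paired (one-sample on differences) test: n = ((z_{α/2} + z_β) / d)².
z_{α/2} + z_β = 1.960 + 0.842 = 2.802.
n = (2.802 / 0.43)² = 6.516² = 42.46.
Round up.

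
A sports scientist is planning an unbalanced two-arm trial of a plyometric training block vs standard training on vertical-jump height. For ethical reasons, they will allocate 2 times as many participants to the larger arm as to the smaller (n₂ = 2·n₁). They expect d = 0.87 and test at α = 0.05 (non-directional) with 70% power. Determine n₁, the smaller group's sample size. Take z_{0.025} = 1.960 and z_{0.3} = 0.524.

With allocation ratio k = n₂/n₁ = 2, Var(x̄₁−x̄₂) = σ²(1/n₁ + 1/(k·n₁)) = σ²·(k+1)/(k·n₁).
So n₁ = (1 + 1/k)·((z_{α/2} + z_β)/d)² = 1.500 × (2.484/0.87)².
n₁ = 1.500 × 8.15 = 12.2.
Round up: n₁ = 13, giving n₂ = 2 × 13 = 26.

n₁ = 13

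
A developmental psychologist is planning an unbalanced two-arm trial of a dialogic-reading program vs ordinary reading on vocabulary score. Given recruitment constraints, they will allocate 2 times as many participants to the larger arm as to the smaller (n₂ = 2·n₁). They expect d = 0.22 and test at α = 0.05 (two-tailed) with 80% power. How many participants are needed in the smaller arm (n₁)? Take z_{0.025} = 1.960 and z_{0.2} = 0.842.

n₁ = 244

With allocation ratio k = n₂/n₁ = 2, Var(x̄₁−x̄₂) = σ²(1/n₁ + 1/(k·n₁)) = σ²·(k+1)/(k·n₁).
So n₁ = (1 + 1/k)·((z_{α/2} + z_β)/d)² = 1.500 × (2.802/0.22)².
n₁ = 1.500 × 162.21 = 243.3.
Round up: n₁ = 244, giving n₂ = 2 × 244 = 488.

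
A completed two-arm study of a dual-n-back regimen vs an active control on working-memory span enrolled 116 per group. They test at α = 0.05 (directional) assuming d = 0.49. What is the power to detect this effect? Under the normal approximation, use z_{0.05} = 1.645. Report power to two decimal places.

For two equal groups, power = Φ(d·√(n/2) − z_{α}).
d·√(n/2) = 0.49 × √(116/2) = 0.49 × 7.616 = 3.732.
z_β = 3.732 − 1.645 = 2.087.
Power = Φ(2.087) = 0.982.

power ≈ 0.98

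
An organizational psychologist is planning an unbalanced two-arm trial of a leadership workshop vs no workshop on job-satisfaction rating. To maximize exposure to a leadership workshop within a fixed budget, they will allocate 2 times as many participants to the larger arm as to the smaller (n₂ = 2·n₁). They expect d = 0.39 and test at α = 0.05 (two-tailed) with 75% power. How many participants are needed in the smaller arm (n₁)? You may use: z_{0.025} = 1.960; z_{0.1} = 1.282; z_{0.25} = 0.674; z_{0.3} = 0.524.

With allocation ratio k = n₂/n₁ = 2, Var(x̄₁−x̄₂) = σ²(1/n₁ + 1/(k·n₁)) = σ²·(k+1)/(k·n₁).
So n₁ = (1 + 1/k)·((z_{α/2} + z_β)/d)² = 1.500 × (2.634/0.39)².
n₁ = 1.500 × 45.61 = 68.4.
Round up: n₁ = 69, giving n₂ = 2 × 69 = 138.

n₁ = 69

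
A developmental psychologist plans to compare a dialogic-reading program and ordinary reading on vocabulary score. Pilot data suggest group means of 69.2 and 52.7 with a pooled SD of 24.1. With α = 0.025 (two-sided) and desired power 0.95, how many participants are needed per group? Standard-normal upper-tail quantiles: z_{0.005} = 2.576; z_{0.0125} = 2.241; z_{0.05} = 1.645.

Cohen's d = |M₁ − M₂| / SD_pooled = |69.2 − 52.7| / 24.1 = 16.5 / 24.1 = 0.685.
For two independent groups with equal n: n = 2·((z_{α/2} + z_β) / d)².
z_{α/2} + z_β = 2.241 + 1.645 = 3.886.
n = 2 × (3.886 / 0.685)² = 2 × 5.673² = 2 × 32.18 = 64.4.
Round up to the next whole participant.

n = 65 per group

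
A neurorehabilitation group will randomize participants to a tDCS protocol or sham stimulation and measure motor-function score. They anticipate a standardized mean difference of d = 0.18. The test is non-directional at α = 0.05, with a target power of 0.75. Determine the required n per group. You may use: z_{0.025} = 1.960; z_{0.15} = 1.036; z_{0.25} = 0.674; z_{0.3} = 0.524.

n = 429 per group

For two independent groups with equal n: n = 2·((z_{α/2} + z_β) / d)².
z_{α/2} + z_β = 1.960 + 0.674 = 2.634.
n = 2 × (2.634 / 0.18)² = 2 × 14.633² = 2 × 214.13 = 428.3.
Round up to the next whole participant.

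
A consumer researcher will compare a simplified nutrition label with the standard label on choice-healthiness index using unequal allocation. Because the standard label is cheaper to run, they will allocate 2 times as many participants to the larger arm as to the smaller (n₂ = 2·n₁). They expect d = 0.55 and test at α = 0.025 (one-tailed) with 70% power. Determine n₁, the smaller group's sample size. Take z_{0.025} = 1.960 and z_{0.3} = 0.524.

With allocation ratio k = n₂/n₁ = 2, Var(x̄₁−x̄₂) = σ²(1/n₁ + 1/(k·n₁)) = σ²·(k+1)/(k·n₁).
So n₁ = (1 + 1/k)·((z_{α} + z_β)/d)² = 1.500 × (2.484/0.55)².
n₁ = 1.500 × 20.40 = 30.6.
Round up: n₁ = 31, giving n₂ = 2 × 31 = 62.

n₁ = 31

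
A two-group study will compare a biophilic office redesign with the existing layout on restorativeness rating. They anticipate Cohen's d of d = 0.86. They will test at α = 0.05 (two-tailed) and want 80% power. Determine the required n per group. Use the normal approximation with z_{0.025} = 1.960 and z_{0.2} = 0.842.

For two independent groups with equal n: n = 2·((z_{α/2} + z_β) / d)².
z_{α/2} + z_β = 1.960 + 0.842 = 2.802.
n = 2 × (2.802 / 0.86)² = 2 × 3.258² = 2 × 10.62 = 21.2.
Round up to the next whole participant.

n = 22 per group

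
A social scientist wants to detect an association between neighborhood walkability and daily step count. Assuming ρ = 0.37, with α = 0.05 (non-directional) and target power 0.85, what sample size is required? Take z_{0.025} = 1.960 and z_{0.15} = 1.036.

Fisher's z: C = ½·ln((1+r)/(1−r)) = ½·ln(2.1746) = 0.3884.
n = ((z_{α/2} + z_β)/C)² + 3.
(1.960 + 1.036) / 0.3884 = 2.996 / 0.3884 = 7.714.
n = 7.714² + 3 = 59.50 + 3 = 62.5.
Round up.

n = 63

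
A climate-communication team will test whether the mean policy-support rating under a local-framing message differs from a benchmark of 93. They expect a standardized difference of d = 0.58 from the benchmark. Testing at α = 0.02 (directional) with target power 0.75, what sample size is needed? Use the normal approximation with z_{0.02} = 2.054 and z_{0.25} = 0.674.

For a one-sample test: n = ((z_{α} + z_β) / d)².
z_{α} + z_β = 2.054 + 0.674 = 2.728.
n = (2.728 / 0.58)² = 4.703² = 22.12.
Round up.

n = 23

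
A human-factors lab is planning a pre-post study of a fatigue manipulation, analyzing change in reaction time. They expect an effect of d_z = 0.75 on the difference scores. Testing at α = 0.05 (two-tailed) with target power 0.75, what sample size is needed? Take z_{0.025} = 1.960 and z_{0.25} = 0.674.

n = 13 pairs

For a paired (one-sample on differences) test: n = ((z_{α/2} + z_β) / d)².
z_{α/2} + z_β = 1.960 + 0.674 = 2.634.
n = (2.634 / 0.75)² = 3.512² = 12.33.
Round up.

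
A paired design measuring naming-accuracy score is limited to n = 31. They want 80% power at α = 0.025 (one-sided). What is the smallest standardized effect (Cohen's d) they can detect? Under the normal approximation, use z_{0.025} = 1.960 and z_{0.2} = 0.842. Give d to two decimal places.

For a single sample (or paired design) of n = 31: d_min = (z_{α} + z_β)/√n.
z-sum = 1.960 + 0.842 = 2.802.
d_min = 2.802 / √31 = 2.802 / 5.568 = 0.503.

d_min ≈ 0.50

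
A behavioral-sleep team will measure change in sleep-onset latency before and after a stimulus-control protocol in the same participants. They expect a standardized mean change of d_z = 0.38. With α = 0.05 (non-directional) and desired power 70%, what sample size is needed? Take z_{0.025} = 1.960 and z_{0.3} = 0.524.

n = 43 pairs

For a paired (one-sample on differences) test: n = ((z_{α/2} + z_β) / d)².
z_{α/2} + z_β = 1.960 + 0.524 = 2.484.
n = (2.484 / 0.38)² = 6.537² = 42.73.
Round up.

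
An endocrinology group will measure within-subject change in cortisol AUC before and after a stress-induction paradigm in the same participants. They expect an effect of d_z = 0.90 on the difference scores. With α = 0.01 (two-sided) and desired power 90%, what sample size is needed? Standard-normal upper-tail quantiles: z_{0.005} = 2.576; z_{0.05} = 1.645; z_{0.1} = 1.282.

n = 19 pairs

For a paired (one-sample on differences) test: n = ((z_{α/2} + z_β) / d)².
z_{α/2} + z_β = 2.576 + 1.282 = 3.858.
n = (3.858 / 0.90)² = 4.287² = 18.38.
Round up.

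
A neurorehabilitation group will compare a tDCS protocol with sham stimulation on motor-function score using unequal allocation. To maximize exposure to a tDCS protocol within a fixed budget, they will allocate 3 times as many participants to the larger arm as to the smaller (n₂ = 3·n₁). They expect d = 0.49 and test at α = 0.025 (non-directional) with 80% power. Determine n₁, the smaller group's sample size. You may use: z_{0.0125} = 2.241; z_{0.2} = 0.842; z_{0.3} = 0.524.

n₁ = 53

With allocation ratio k = n₂/n₁ = 3, Var(x̄₁−x̄₂) = σ²(1/n₁ + 1/(k·n₁)) = σ²·(k+1)/(k·n₁).
So n₁ = (1 + 1/k)·((z_{α/2} + z_β)/d)² = 1.333 × (3.083/0.49)².
n₁ = 1.333 × 39.59 = 52.8.
Round up: n₁ = 53, giving n₂ = 3 × 53 = 159.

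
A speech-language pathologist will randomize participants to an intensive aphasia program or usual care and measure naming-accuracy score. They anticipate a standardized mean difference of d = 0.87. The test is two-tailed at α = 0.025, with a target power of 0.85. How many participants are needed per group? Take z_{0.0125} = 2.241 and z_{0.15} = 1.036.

n = 29 per group

For two independent groups with equal n: n = 2·((z_{α/2} + z_β) / d)².
z_{α/2} + z_β = 2.241 + 1.036 = 3.277.
n = 2 × (3.277 / 0.87)² = 2 × 3.767² = 2 × 14.19 = 28.4.
Round up to the next whole participant.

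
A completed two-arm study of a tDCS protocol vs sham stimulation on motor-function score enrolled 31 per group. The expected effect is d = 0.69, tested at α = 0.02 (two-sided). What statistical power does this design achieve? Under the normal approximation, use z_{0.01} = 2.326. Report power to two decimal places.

power ≈ 0.65

For two equal groups, power = Φ(d·√(n/2) − z_{α/2}).
d·√(n/2) = 0.69 × √(31/2) = 0.69 × 3.937 = 2.717.
z_β = 2.717 − 2.326 = 0.391.
Power = Φ(0.391) = 0.652.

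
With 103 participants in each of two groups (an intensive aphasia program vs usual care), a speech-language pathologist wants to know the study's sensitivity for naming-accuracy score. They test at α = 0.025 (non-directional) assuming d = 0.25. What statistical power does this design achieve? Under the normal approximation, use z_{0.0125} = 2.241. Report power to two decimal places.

For two equal groups, power = Φ(d·√(n/2) − z_{α/2}).
d·√(n/2) = 0.25 × √(103/2) = 0.25 × 7.176 = 1.794.
z_β = 1.794 − 2.241 = -0.447.
Power = Φ(-0.447) = 0.327.

power ≈ 0.33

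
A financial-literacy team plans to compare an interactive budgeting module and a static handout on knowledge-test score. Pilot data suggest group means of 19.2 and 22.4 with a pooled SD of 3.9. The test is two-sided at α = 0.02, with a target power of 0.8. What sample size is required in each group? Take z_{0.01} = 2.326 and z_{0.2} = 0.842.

n = 30 per group

Cohen's d = |M₁ − M₂| / SD_pooled = |19.2 − 22.4| / 3.9 = 3.2 / 3.9 = 0.821.
For two independent groups with equal n: n = 2·((z_{α/2} + z_β) / d)².
z_{α/2} + z_β = 2.326 + 0.842 = 3.168.
n = 2 × (3.168 / 0.821)² = 2 × 3.859² = 2 × 14.89 = 29.8.
Round up to the next whole participant.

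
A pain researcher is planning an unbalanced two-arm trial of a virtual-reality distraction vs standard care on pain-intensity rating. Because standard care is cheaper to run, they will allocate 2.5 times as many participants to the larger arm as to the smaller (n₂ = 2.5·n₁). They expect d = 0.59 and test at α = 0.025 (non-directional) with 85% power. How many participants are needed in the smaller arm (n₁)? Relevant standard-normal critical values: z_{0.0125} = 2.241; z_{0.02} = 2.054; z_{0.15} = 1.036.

n₁ = 44

With allocation ratio k = n₂/n₁ = 2.5, Var(x̄₁−x̄₂) = σ²(1/n₁ + 1/(k·n₁)) = σ²·(k+1)/(k·n₁).
So n₁ = (1 + 1/k)·((z_{α/2} + z_β)/d)² = 1.400 × (3.277/0.59)².
n₁ = 1.400 × 30.85 = 43.2.
Round up: n₁ = 44, giving n₂ = 2.5 × 44 = 110.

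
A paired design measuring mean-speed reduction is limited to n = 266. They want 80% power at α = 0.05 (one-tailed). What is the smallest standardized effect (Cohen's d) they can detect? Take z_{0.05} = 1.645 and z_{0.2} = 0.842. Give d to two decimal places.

For a single sample (or paired design) of n = 266: d_min = (z_{α} + z_β)/√n.
z-sum = 1.645 + 0.842 = 2.487.
d_min = 2.487 / √266 = 2.487 / 16.310 = 0.152.

d_min ≈ 0.15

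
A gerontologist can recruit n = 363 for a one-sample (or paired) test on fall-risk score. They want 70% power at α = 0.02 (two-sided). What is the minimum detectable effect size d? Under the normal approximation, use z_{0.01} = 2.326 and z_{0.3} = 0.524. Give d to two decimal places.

d_min ≈ 0.15

For a single sample (or paired design) of n = 363: d_min = (z_{α/2} + z_β)/√n.
z-sum = 2.326 + 0.524 = 2.850.
d_min = 2.850 / √363 = 2.850 / 19.053 = 0.150.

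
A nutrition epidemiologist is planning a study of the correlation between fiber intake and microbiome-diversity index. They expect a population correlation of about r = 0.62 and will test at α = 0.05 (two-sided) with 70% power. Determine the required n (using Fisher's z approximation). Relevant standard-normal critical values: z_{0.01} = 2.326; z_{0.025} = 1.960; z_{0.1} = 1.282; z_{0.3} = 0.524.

n = 15

Fisher's z: C = ½·ln((1+r)/(1−r)) = ½·ln(4.2632) = 0.7250.
n = ((z_{α/2} + z_β)/C)² + 3.
(1.960 + 0.524) / 0.7250 = 2.484 / 0.7250 = 3.426.
n = 3.426² + 3 = 11.74 + 3 = 14.7.
Round up.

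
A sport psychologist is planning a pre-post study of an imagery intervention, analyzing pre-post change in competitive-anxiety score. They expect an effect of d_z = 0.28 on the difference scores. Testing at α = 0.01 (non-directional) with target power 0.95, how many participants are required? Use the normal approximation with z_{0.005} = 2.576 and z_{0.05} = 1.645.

n = 228 pairs

For a paired (one-sample on differences) test: n = ((z_{α/2} + z_β) / d)².
z_{α/2} + z_β = 2.576 + 1.645 = 4.221.
n = (4.221 / 0.28)² = 15.075² = 227.26.
Round up.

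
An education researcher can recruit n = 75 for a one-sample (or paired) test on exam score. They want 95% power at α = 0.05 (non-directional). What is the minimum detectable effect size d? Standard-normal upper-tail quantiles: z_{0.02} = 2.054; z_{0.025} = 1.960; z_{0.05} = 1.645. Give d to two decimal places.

For a single sample (or paired design) of n = 75: d_min = (z_{α/2} + z_β)/√n.
z-sum = 1.960 + 1.645 = 3.605.
d_min = 3.605 / √75 = 3.605 / 8.660 = 0.416.

d_min ≈ 0.42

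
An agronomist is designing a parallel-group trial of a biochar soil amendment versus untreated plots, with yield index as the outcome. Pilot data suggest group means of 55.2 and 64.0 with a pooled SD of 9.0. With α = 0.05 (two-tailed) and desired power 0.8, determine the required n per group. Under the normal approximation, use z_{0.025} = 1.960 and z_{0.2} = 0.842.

Cohen's d = |M₁ − M₂| / SD_pooled = |55.2 − 64.0| / 9.0 = 8.8 / 9.0 = 0.978.
For two independent groups with equal n: n = 2·((z_{α/2} + z_β) / d)².
z_{α/2} + z_β = 1.960 + 0.842 = 2.802.
n = 2 × (2.802 / 0.978)² = 2 × 2.865² = 2 × 8.21 = 16.4.
Round up to the next whole participant.

n = 17 per group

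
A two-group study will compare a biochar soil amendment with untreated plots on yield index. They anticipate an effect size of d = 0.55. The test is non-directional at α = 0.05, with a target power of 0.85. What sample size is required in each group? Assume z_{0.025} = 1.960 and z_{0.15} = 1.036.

n = 60 per group

For two independent groups with equal n: n = 2·((z_{α/2} + z_β) / d)².
z_{α/2} + z_β = 1.960 + 1.036 = 2.996.
n = 2 × (2.996 / 0.55)² = 2 × 5.447² = 2 × 29.67 = 59.3.
Round up to the next whole participant.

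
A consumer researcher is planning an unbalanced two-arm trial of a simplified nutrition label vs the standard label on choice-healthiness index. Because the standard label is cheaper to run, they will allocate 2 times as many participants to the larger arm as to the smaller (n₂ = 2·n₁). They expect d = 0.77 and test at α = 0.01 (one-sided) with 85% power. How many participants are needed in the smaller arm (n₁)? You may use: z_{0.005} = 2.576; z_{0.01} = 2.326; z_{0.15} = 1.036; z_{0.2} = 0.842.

With allocation ratio k = n₂/n₁ = 2, Var(x̄₁−x̄₂) = σ²(1/n₁ + 1/(k·n₁)) = σ²·(k+1)/(k·n₁).
So n₁ = (1 + 1/k)·((z_{α} + z_β)/d)² = 1.500 × (3.362/0.77)².
n₁ = 1.500 × 19.06 = 28.6.
Round up: n₁ = 29, giving n₂ = 2 × 29 = 58.

n₁ = 29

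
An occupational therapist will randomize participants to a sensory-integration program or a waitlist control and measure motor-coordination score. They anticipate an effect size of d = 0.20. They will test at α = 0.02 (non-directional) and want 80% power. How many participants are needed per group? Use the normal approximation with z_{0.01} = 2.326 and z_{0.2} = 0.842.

n = 502 per group

For two independent groups with equal n: n = 2·((z_{α/2} + z_β) / d)².
z_{α/2} + z_β = 2.326 + 0.842 = 3.168.
n = 2 × (3.168 / 0.20)² = 2 × 15.840² = 2 × 250.91 = 501.8.
Round up to the next whole participant.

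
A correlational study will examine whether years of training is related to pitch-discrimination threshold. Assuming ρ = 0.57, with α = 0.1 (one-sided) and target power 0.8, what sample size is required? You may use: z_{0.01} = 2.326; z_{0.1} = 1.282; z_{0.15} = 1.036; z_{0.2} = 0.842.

Fisher's z: C = ½·ln((1+r)/(1−r)) = ½·ln(3.6512) = 0.6475.
n = ((z_{α} + z_β)/C)² + 3.
(1.282 + 0.842) / 0.6475 = 2.124 / 0.6475 = 3.280.
n = 3.280² + 3 = 10.76 + 3 = 13.8.
Round up.

n = 14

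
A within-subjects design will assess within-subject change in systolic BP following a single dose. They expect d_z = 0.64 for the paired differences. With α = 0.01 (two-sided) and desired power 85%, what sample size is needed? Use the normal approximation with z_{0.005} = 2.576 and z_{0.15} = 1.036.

n = 32 pairs

For a paired (one-sample on differences) test: n = ((z_{α/2} + z_β) / d)².
z_{α/2} + z_β = 2.576 + 1.036 = 3.612.
n = (3.612 / 0.64)² = 5.644² = 31.85.
Round up.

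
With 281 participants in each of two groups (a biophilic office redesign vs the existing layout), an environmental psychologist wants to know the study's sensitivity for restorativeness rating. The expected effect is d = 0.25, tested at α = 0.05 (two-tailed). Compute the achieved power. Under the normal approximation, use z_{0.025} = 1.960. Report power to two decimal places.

power ≈ 0.84

For two equal groups, power = Φ(d·√(n/2) − z_{α/2}).
d·√(n/2) = 0.25 × √(281/2) = 0.25 × 11.853 = 2.963.
z_β = 2.963 − 1.960 = 1.003.
Power = Φ(1.003) = 0.842.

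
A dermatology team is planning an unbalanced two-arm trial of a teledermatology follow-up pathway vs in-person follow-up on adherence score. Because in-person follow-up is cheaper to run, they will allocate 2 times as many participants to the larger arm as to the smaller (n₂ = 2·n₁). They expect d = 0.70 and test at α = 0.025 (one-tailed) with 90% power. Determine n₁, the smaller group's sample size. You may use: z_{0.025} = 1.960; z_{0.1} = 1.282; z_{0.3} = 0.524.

n₁ = 33

With allocation ratio k = n₂/n₁ = 2, Var(x̄₁−x̄₂) = σ²(1/n₁ + 1/(k·n₁)) = σ²·(k+1)/(k·n₁).
So n₁ = (1 + 1/k)·((z_{α} + z_β)/d)² = 1.500 × (3.242/0.70)².
n₁ = 1.500 × 21.45 = 32.2.
Round up: n₁ = 33, giving n₂ = 2 × 33 = 66.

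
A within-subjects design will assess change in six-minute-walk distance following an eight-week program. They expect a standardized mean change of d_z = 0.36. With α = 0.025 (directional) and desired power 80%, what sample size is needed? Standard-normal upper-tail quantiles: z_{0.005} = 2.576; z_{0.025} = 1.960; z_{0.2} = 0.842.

n = 61 pairs

For a paired (one-sample on differences) test: n = ((z_{α} + z_β) / d)².
z_{α} + z_β = 1.960 + 0.842 = 2.802.
n = (2.802 / 0.36)² = 7.783² = 60.58.
Round up.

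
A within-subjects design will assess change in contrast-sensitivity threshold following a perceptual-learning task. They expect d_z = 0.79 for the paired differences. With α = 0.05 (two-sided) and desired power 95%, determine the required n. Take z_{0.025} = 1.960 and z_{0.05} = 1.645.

For a paired (one-sample on differences) test: n = ((z_{α/2} + z_β) / d)².
z_{α/2} + z_β = 1.960 + 1.645 = 3.605.
n = (3.605 / 0.79)² = 4.563² = 20.82.
Round up.

n = 21 pairs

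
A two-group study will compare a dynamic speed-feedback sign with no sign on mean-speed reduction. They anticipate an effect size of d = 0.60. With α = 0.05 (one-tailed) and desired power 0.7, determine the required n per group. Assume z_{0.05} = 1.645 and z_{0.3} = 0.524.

n = 27 per group

For two independent groups with equal n: n = 2·((z_{α} + z_β) / d)².
z_{α} + z_β = 1.645 + 0.524 = 2.169.
n = 2 × (2.169 / 0.60)² = 2 × 3.615² = 2 × 13.07 = 26.1.
Round up to the next whole participant.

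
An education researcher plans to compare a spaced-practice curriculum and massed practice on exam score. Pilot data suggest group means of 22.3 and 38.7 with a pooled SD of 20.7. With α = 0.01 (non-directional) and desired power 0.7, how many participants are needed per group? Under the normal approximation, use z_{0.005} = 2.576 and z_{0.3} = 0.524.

Cohen's d = |M₁ − M₂| / SD_pooled = |22.3 − 38.7| / 20.7 = 16.4 / 20.7 = 0.792.
For two independent groups with equal n: n = 2·((z_{α/2} + z_β) / d)².
z_{α/2} + z_β = 2.576 + 0.524 = 3.100.
n = 2 × (3.100 / 0.792)² = 2 × 3.914² = 2 × 15.32 = 30.6.
Round up to the next whole participant.

n = 31 per group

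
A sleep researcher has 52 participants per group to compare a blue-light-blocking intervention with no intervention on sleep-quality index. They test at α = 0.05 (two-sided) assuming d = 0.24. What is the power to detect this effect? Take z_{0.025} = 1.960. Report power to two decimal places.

For two equal groups, power = Φ(d·√(n/2) − z_{α/2}).
d·√(n/2) = 0.24 × √(52/2) = 0.24 × 5.099 = 1.224.
z_β = 1.224 − 1.960 = -0.736.
Power = Φ(-0.736) = 0.231.

power ≈ 0.23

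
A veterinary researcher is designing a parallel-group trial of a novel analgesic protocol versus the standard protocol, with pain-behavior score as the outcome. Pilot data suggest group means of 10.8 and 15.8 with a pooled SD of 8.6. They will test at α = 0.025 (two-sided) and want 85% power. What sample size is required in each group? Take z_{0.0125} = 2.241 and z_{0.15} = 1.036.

Cohen's d = |M₁ − M₂| / SD_pooled = |10.8 − 15.8| / 8.6 = 5.0 / 8.6 = 0.581.
For two independent groups with equal n: n = 2·((z_{α/2} + z_β) / d)².
z_{α/2} + z_β = 2.241 + 1.036 = 3.277.
n = 2 × (3.277 / 0.581)² = 2 × 5.640² = 2 × 31.81 = 63.6.
Round up to the next whole participant.

n = 64 per group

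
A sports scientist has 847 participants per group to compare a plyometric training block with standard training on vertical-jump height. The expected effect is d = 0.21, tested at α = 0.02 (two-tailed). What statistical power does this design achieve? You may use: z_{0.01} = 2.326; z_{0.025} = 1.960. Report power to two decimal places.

For two equal groups, power = Φ(d·√(n/2) − z_{α/2}).
d·√(n/2) = 0.21 × √(847/2) = 0.21 × 20.579 = 4.322.
z_β = 4.322 − 2.326 = 1.996.
Power = Φ(1.996) = 0.977.

power ≈ 0.98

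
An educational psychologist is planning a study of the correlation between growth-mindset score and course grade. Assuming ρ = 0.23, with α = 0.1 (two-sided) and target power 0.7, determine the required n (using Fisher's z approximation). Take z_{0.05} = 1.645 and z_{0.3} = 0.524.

n = 89

Fisher's z: C = ½·ln((1+r)/(1−r)) = ½·ln(1.5974) = 0.2342.
n = ((z_{α/2} + z_β)/C)² + 3.
(1.645 + 0.524) / 0.2342 = 2.169 / 0.2342 = 9.261.
n = 9.261² + 3 = 85.77 + 3 = 88.8.
Round up.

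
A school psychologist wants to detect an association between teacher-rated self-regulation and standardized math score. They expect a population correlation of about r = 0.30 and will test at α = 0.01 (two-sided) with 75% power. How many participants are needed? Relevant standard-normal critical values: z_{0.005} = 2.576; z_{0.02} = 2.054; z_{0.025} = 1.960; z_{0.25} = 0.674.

n = 114

Fisher's z: C = ½·ln((1+r)/(1−r)) = ½·ln(1.8571) = 0.3095.
n = ((z_{α/2} + z_β)/C)² + 3.
(2.576 + 0.674) / 0.3095 = 3.250 / 0.3095 = 10.501.
n = 10.501² + 3 = 110.27 + 3 = 113.3.
Round up.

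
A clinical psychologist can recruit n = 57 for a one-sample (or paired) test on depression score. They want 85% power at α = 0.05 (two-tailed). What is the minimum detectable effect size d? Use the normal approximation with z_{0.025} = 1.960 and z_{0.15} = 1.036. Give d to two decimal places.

d_min ≈ 0.40

For a single sample (or paired design) of n = 57: d_min = (z_{α/2} + z_β)/√n.
z-sum = 1.960 + 1.036 = 2.996.
d_min = 2.996 / √57 = 2.996 / 7.550 = 0.397.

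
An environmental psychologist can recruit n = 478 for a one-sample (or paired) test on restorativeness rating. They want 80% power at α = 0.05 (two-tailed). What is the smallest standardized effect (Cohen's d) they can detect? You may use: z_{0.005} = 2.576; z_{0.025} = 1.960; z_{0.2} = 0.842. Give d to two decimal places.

For a single sample (or paired design) of n = 478: d_min = (z_{α/2} + z_β)/√n.
z-sum = 1.960 + 0.842 = 2.802.
d_min = 2.802 / √478 = 2.802 / 21.863 = 0.128.

d_min ≈ 0.13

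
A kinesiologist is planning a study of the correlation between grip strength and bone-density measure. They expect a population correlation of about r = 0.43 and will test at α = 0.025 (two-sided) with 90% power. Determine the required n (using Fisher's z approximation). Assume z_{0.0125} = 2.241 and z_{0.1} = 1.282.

Fisher's z: C = ½·ln((1+r)/(1−r)) = ½·ln(2.5088) = 0.4599.
n = ((z_{α/2} + z_β)/C)² + 3.
(2.241 + 1.282) / 0.4599 = 3.523 / 0.4599 = 7.660.
n = 7.660² + 3 = 58.68 + 3 = 61.7.
Round up.

n = 62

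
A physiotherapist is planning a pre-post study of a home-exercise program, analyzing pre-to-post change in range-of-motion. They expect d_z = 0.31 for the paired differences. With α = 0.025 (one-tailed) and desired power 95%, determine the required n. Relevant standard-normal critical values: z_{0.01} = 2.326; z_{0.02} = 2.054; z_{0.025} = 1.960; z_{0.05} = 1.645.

n = 136 pairs

For a paired (one-sample on differences) test: n = ((z_{α} + z_β) / d)².
z_{α} + z_β = 1.960 + 1.645 = 3.605.
n = (3.605 / 0.31)² = 11.629² = 135.23.
Round up.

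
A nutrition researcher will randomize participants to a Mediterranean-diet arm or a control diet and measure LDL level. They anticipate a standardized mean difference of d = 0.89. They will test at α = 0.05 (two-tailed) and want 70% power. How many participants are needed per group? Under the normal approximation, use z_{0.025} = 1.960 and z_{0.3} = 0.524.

n = 16 per group

For two independent groups with equal n: n = 2·((z_{α/2} + z_β) / d)².
z_{α/2} + z_β = 1.960 + 0.524 = 2.484.
n = 2 × (2.484 / 0.89)² = 2 × 2.791² = 2 × 7.79 = 15.6.
Round up to the next whole participant.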